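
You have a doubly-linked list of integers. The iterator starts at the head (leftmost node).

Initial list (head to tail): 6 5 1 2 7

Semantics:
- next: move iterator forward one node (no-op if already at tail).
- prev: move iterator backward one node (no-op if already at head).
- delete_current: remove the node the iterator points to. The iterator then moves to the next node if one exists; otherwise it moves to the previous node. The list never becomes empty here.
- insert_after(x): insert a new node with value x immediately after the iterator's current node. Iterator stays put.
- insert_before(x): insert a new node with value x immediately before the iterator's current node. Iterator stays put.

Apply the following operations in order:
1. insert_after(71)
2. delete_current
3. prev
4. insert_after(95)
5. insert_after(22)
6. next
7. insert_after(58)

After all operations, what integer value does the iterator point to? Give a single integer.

Answer: 22

Derivation:
After 1 (insert_after(71)): list=[6, 71, 5, 1, 2, 7] cursor@6
After 2 (delete_current): list=[71, 5, 1, 2, 7] cursor@71
After 3 (prev): list=[71, 5, 1, 2, 7] cursor@71
After 4 (insert_after(95)): list=[71, 95, 5, 1, 2, 7] cursor@71
After 5 (insert_after(22)): list=[71, 22, 95, 5, 1, 2, 7] cursor@71
After 6 (next): list=[71, 22, 95, 5, 1, 2, 7] cursor@22
After 7 (insert_after(58)): list=[71, 22, 58, 95, 5, 1, 2, 7] cursor@22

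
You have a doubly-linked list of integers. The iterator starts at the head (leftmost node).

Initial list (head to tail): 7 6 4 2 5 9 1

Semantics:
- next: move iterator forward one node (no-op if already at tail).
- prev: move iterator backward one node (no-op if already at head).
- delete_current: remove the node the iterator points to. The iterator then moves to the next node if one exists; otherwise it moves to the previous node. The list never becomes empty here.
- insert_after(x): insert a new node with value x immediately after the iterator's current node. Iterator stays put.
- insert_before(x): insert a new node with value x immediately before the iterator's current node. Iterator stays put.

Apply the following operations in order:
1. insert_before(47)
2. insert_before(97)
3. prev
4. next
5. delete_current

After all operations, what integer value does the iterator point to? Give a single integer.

Answer: 6

Derivation:
After 1 (insert_before(47)): list=[47, 7, 6, 4, 2, 5, 9, 1] cursor@7
After 2 (insert_before(97)): list=[47, 97, 7, 6, 4, 2, 5, 9, 1] cursor@7
After 3 (prev): list=[47, 97, 7, 6, 4, 2, 5, 9, 1] cursor@97
After 4 (next): list=[47, 97, 7, 6, 4, 2, 5, 9, 1] cursor@7
After 5 (delete_current): list=[47, 97, 6, 4, 2, 5, 9, 1] cursor@6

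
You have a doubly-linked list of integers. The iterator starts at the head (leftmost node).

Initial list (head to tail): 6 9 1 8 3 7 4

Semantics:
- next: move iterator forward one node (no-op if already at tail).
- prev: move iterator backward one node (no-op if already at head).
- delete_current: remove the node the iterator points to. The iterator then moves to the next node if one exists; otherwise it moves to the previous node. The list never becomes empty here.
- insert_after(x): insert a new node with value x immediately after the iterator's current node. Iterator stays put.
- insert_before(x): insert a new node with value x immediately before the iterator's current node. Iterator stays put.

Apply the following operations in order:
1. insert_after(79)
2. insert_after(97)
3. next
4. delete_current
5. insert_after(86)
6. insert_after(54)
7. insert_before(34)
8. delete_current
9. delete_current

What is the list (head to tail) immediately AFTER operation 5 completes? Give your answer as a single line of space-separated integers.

Answer: 6 79 86 9 1 8 3 7 4

Derivation:
After 1 (insert_after(79)): list=[6, 79, 9, 1, 8, 3, 7, 4] cursor@6
After 2 (insert_after(97)): list=[6, 97, 79, 9, 1, 8, 3, 7, 4] cursor@6
After 3 (next): list=[6, 97, 79, 9, 1, 8, 3, 7, 4] cursor@97
After 4 (delete_current): list=[6, 79, 9, 1, 8, 3, 7, 4] cursor@79
After 5 (insert_after(86)): list=[6, 79, 86, 9, 1, 8, 3, 7, 4] cursor@79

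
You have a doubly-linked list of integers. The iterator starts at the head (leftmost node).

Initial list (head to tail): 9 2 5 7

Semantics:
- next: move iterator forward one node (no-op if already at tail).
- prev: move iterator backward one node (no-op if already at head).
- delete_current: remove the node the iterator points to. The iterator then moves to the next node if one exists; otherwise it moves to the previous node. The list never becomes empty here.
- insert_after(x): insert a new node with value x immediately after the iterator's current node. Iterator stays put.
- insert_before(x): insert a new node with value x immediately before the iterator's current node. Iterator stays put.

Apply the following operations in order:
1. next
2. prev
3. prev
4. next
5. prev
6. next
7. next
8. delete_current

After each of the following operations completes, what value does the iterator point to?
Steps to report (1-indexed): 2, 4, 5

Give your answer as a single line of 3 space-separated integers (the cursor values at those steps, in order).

After 1 (next): list=[9, 2, 5, 7] cursor@2
After 2 (prev): list=[9, 2, 5, 7] cursor@9
After 3 (prev): list=[9, 2, 5, 7] cursor@9
After 4 (next): list=[9, 2, 5, 7] cursor@2
After 5 (prev): list=[9, 2, 5, 7] cursor@9
After 6 (next): list=[9, 2, 5, 7] cursor@2
After 7 (next): list=[9, 2, 5, 7] cursor@5
After 8 (delete_current): list=[9, 2, 7] cursor@7

Answer: 9 2 9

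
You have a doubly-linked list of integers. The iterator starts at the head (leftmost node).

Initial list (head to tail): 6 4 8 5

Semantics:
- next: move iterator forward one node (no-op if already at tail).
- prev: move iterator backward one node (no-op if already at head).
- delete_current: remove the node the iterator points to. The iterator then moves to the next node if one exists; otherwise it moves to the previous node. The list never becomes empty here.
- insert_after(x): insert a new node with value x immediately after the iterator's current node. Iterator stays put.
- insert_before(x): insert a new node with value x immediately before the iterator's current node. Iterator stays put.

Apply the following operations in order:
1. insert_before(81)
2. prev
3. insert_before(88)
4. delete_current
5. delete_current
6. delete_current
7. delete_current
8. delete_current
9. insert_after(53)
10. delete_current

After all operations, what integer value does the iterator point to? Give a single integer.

Answer: 53

Derivation:
After 1 (insert_before(81)): list=[81, 6, 4, 8, 5] cursor@6
After 2 (prev): list=[81, 6, 4, 8, 5] cursor@81
After 3 (insert_before(88)): list=[88, 81, 6, 4, 8, 5] cursor@81
After 4 (delete_current): list=[88, 6, 4, 8, 5] cursor@6
After 5 (delete_current): list=[88, 4, 8, 5] cursor@4
After 6 (delete_current): list=[88, 8, 5] cursor@8
After 7 (delete_current): list=[88, 5] cursor@5
After 8 (delete_current): list=[88] cursor@88
After 9 (insert_after(53)): list=[88, 53] cursor@88
After 10 (delete_current): list=[53] cursor@53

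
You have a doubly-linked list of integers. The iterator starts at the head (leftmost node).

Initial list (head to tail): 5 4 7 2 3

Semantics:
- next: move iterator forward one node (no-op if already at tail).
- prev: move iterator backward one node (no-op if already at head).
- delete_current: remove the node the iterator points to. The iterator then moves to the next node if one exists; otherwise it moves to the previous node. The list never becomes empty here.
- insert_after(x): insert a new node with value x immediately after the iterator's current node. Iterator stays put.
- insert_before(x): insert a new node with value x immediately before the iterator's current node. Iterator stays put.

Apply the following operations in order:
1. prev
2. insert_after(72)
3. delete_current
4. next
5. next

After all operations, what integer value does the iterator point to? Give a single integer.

Answer: 7

Derivation:
After 1 (prev): list=[5, 4, 7, 2, 3] cursor@5
After 2 (insert_after(72)): list=[5, 72, 4, 7, 2, 3] cursor@5
After 3 (delete_current): list=[72, 4, 7, 2, 3] cursor@72
After 4 (next): list=[72, 4, 7, 2, 3] cursor@4
After 5 (next): list=[72, 4, 7, 2, 3] cursor@7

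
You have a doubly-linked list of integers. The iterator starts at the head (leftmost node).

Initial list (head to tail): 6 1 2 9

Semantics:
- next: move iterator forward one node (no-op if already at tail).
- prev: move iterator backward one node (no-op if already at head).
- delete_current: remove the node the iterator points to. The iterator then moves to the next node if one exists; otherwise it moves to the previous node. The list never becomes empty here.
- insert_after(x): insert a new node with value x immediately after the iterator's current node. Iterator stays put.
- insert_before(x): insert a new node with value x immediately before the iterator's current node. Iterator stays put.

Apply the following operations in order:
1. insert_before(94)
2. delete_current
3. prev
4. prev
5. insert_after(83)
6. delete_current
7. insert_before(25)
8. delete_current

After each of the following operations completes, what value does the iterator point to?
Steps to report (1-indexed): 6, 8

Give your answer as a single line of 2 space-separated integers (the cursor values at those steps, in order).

Answer: 83 1

Derivation:
After 1 (insert_before(94)): list=[94, 6, 1, 2, 9] cursor@6
After 2 (delete_current): list=[94, 1, 2, 9] cursor@1
After 3 (prev): list=[94, 1, 2, 9] cursor@94
After 4 (prev): list=[94, 1, 2, 9] cursor@94
After 5 (insert_after(83)): list=[94, 83, 1, 2, 9] cursor@94
After 6 (delete_current): list=[83, 1, 2, 9] cursor@83
After 7 (insert_before(25)): list=[25, 83, 1, 2, 9] cursor@83
After 8 (delete_current): list=[25, 1, 2, 9] cursor@1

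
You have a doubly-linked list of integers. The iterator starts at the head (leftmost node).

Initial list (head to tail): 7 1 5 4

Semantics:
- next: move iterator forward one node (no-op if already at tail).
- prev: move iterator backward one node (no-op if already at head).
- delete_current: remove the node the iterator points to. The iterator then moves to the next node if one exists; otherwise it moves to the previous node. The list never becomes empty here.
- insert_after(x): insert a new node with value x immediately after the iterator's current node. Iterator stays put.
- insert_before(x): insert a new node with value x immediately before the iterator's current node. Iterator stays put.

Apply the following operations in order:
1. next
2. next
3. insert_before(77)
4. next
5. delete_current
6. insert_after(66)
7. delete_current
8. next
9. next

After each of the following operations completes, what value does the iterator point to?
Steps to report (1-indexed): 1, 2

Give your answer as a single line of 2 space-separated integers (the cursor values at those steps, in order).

After 1 (next): list=[7, 1, 5, 4] cursor@1
After 2 (next): list=[7, 1, 5, 4] cursor@5
After 3 (insert_before(77)): list=[7, 1, 77, 5, 4] cursor@5
After 4 (next): list=[7, 1, 77, 5, 4] cursor@4
After 5 (delete_current): list=[7, 1, 77, 5] cursor@5
After 6 (insert_after(66)): list=[7, 1, 77, 5, 66] cursor@5
After 7 (delete_current): list=[7, 1, 77, 66] cursor@66
After 8 (next): list=[7, 1, 77, 66] cursor@66
After 9 (next): list=[7, 1, 77, 66] cursor@66

Answer: 1 5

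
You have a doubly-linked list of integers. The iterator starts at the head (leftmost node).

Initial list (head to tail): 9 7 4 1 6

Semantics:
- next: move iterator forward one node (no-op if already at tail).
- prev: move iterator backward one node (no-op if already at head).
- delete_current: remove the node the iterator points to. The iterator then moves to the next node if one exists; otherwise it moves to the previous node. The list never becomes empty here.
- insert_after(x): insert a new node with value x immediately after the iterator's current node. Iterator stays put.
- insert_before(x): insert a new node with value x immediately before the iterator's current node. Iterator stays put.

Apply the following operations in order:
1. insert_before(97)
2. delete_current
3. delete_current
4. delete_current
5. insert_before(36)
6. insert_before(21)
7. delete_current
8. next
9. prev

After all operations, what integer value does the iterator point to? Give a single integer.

After 1 (insert_before(97)): list=[97, 9, 7, 4, 1, 6] cursor@9
After 2 (delete_current): list=[97, 7, 4, 1, 6] cursor@7
After 3 (delete_current): list=[97, 4, 1, 6] cursor@4
After 4 (delete_current): list=[97, 1, 6] cursor@1
After 5 (insert_before(36)): list=[97, 36, 1, 6] cursor@1
After 6 (insert_before(21)): list=[97, 36, 21, 1, 6] cursor@1
After 7 (delete_current): list=[97, 36, 21, 6] cursor@6
After 8 (next): list=[97, 36, 21, 6] cursor@6
After 9 (prev): list=[97, 36, 21, 6] cursor@21

Answer: 21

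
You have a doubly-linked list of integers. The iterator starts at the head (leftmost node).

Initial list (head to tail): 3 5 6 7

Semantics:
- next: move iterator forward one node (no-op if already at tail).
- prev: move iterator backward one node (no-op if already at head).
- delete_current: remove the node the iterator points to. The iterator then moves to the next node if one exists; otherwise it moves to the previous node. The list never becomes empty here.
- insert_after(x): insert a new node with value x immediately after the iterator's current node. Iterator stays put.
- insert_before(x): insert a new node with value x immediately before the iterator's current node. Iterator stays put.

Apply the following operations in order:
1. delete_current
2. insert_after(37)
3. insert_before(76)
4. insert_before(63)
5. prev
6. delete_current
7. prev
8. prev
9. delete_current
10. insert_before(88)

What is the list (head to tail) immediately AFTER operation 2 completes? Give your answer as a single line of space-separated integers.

Answer: 5 37 6 7

Derivation:
After 1 (delete_current): list=[5, 6, 7] cursor@5
After 2 (insert_after(37)): list=[5, 37, 6, 7] cursor@5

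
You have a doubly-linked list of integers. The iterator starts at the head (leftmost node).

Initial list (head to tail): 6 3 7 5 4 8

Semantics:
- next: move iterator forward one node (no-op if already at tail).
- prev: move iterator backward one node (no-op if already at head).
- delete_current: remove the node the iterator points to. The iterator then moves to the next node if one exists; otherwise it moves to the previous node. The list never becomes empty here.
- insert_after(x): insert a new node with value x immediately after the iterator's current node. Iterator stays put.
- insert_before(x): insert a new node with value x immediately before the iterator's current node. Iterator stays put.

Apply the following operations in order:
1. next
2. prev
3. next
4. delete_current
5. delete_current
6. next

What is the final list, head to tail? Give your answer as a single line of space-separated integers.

Answer: 6 5 4 8

Derivation:
After 1 (next): list=[6, 3, 7, 5, 4, 8] cursor@3
After 2 (prev): list=[6, 3, 7, 5, 4, 8] cursor@6
After 3 (next): list=[6, 3, 7, 5, 4, 8] cursor@3
After 4 (delete_current): list=[6, 7, 5, 4, 8] cursor@7
After 5 (delete_current): list=[6, 5, 4, 8] cursor@5
After 6 (next): list=[6, 5, 4, 8] cursor@4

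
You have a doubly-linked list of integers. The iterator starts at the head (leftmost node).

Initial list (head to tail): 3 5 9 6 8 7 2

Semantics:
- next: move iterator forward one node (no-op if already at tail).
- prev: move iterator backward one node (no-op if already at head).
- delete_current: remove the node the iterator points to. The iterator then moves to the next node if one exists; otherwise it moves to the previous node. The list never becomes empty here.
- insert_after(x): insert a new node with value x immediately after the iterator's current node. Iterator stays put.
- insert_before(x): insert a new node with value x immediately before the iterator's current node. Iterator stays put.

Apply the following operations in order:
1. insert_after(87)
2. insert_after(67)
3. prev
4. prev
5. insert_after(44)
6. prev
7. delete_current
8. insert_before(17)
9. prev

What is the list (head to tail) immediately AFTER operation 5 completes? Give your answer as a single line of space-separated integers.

After 1 (insert_after(87)): list=[3, 87, 5, 9, 6, 8, 7, 2] cursor@3
After 2 (insert_after(67)): list=[3, 67, 87, 5, 9, 6, 8, 7, 2] cursor@3
After 3 (prev): list=[3, 67, 87, 5, 9, 6, 8, 7, 2] cursor@3
After 4 (prev): list=[3, 67, 87, 5, 9, 6, 8, 7, 2] cursor@3
After 5 (insert_after(44)): list=[3, 44, 67, 87, 5, 9, 6, 8, 7, 2] cursor@3

Answer: 3 44 67 87 5 9 6 8 7 2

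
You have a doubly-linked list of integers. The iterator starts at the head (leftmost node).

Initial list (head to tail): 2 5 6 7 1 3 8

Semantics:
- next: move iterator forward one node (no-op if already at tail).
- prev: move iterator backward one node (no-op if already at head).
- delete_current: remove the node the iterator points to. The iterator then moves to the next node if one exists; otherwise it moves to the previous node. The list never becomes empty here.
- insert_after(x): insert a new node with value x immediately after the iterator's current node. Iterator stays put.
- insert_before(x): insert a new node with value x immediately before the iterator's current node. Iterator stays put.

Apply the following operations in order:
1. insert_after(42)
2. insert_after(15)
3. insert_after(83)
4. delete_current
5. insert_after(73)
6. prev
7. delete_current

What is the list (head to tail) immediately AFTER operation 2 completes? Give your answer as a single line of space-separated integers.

After 1 (insert_after(42)): list=[2, 42, 5, 6, 7, 1, 3, 8] cursor@2
After 2 (insert_after(15)): list=[2, 15, 42, 5, 6, 7, 1, 3, 8] cursor@2

Answer: 2 15 42 5 6 7 1 3 8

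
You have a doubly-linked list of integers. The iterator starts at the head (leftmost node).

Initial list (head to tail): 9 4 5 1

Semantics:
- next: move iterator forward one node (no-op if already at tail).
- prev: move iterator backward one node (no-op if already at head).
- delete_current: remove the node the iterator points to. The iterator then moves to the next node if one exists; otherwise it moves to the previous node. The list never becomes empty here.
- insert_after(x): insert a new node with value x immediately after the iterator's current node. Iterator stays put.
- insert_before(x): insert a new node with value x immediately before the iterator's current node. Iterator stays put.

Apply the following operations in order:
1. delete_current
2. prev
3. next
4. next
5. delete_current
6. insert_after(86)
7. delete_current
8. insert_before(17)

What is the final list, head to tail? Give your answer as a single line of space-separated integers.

Answer: 4 17 86

Derivation:
After 1 (delete_current): list=[4, 5, 1] cursor@4
After 2 (prev): list=[4, 5, 1] cursor@4
After 3 (next): list=[4, 5, 1] cursor@5
After 4 (next): list=[4, 5, 1] cursor@1
After 5 (delete_current): list=[4, 5] cursor@5
After 6 (insert_after(86)): list=[4, 5, 86] cursor@5
After 7 (delete_current): list=[4, 86] cursor@86
After 8 (insert_before(17)): list=[4, 17, 86] cursor@86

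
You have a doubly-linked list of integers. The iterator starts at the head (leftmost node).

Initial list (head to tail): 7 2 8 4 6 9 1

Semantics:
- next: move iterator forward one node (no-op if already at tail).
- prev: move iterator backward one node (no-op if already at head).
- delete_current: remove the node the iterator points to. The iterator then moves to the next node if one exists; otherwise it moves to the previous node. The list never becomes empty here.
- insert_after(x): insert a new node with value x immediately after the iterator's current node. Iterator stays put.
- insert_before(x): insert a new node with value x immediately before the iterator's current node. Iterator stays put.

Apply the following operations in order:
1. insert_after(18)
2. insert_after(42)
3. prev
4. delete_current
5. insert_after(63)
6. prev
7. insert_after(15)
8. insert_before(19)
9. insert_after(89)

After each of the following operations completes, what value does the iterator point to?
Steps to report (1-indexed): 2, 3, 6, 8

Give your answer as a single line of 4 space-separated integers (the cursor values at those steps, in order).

After 1 (insert_after(18)): list=[7, 18, 2, 8, 4, 6, 9, 1] cursor@7
After 2 (insert_after(42)): list=[7, 42, 18, 2, 8, 4, 6, 9, 1] cursor@7
After 3 (prev): list=[7, 42, 18, 2, 8, 4, 6, 9, 1] cursor@7
After 4 (delete_current): list=[42, 18, 2, 8, 4, 6, 9, 1] cursor@42
After 5 (insert_after(63)): list=[42, 63, 18, 2, 8, 4, 6, 9, 1] cursor@42
After 6 (prev): list=[42, 63, 18, 2, 8, 4, 6, 9, 1] cursor@42
After 7 (insert_after(15)): list=[42, 15, 63, 18, 2, 8, 4, 6, 9, 1] cursor@42
After 8 (insert_before(19)): list=[19, 42, 15, 63, 18, 2, 8, 4, 6, 9, 1] cursor@42
After 9 (insert_after(89)): list=[19, 42, 89, 15, 63, 18, 2, 8, 4, 6, 9, 1] cursor@42

Answer: 7 7 42 42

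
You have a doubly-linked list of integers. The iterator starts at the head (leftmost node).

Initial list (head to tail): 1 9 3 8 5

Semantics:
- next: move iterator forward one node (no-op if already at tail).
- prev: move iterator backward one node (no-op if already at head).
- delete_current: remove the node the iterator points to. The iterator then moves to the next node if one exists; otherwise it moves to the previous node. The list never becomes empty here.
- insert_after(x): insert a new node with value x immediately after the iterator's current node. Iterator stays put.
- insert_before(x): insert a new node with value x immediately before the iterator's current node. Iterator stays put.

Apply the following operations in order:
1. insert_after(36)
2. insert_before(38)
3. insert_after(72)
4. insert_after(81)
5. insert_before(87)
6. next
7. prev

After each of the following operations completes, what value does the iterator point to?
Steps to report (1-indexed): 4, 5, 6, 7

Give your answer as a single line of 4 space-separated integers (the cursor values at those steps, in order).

After 1 (insert_after(36)): list=[1, 36, 9, 3, 8, 5] cursor@1
After 2 (insert_before(38)): list=[38, 1, 36, 9, 3, 8, 5] cursor@1
After 3 (insert_after(72)): list=[38, 1, 72, 36, 9, 3, 8, 5] cursor@1
After 4 (insert_after(81)): list=[38, 1, 81, 72, 36, 9, 3, 8, 5] cursor@1
After 5 (insert_before(87)): list=[38, 87, 1, 81, 72, 36, 9, 3, 8, 5] cursor@1
After 6 (next): list=[38, 87, 1, 81, 72, 36, 9, 3, 8, 5] cursor@81
After 7 (prev): list=[38, 87, 1, 81, 72, 36, 9, 3, 8, 5] cursor@1

Answer: 1 1 81 1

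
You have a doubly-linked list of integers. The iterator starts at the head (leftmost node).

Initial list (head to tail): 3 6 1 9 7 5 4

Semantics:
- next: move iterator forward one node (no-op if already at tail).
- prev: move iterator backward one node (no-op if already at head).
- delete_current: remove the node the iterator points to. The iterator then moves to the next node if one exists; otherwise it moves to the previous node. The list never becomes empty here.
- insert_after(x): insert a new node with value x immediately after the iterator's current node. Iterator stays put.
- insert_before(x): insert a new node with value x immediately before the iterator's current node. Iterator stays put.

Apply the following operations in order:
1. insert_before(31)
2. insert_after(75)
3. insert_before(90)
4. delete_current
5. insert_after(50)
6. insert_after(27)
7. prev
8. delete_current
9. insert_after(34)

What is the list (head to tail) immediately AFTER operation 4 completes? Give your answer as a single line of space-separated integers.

Answer: 31 90 75 6 1 9 7 5 4

Derivation:
After 1 (insert_before(31)): list=[31, 3, 6, 1, 9, 7, 5, 4] cursor@3
After 2 (insert_after(75)): list=[31, 3, 75, 6, 1, 9, 7, 5, 4] cursor@3
After 3 (insert_before(90)): list=[31, 90, 3, 75, 6, 1, 9, 7, 5, 4] cursor@3
After 4 (delete_current): list=[31, 90, 75, 6, 1, 9, 7, 5, 4] cursor@75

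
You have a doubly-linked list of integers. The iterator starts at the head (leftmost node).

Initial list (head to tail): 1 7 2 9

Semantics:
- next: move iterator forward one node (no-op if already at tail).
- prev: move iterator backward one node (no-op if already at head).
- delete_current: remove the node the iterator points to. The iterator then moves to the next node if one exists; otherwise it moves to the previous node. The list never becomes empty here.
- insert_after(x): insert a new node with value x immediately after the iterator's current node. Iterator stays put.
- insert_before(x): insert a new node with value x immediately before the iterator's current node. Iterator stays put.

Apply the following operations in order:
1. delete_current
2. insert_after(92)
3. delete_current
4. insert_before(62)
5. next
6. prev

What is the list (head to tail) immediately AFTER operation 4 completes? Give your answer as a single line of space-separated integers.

Answer: 62 92 2 9

Derivation:
After 1 (delete_current): list=[7, 2, 9] cursor@7
After 2 (insert_after(92)): list=[7, 92, 2, 9] cursor@7
After 3 (delete_current): list=[92, 2, 9] cursor@92
After 4 (insert_before(62)): list=[62, 92, 2, 9] cursor@92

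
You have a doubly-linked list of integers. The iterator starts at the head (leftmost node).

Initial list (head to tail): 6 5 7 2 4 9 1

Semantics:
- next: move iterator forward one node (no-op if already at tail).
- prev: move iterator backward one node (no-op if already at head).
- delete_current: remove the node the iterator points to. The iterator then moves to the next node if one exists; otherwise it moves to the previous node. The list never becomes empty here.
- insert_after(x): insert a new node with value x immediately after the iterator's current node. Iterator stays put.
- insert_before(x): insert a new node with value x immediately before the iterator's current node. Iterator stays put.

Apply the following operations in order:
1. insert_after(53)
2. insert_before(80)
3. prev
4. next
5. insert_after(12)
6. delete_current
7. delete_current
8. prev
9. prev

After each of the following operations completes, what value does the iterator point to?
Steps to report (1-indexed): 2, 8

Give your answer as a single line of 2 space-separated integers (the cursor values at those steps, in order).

Answer: 6 80

Derivation:
After 1 (insert_after(53)): list=[6, 53, 5, 7, 2, 4, 9, 1] cursor@6
After 2 (insert_before(80)): list=[80, 6, 53, 5, 7, 2, 4, 9, 1] cursor@6
After 3 (prev): list=[80, 6, 53, 5, 7, 2, 4, 9, 1] cursor@80
After 4 (next): list=[80, 6, 53, 5, 7, 2, 4, 9, 1] cursor@6
After 5 (insert_after(12)): list=[80, 6, 12, 53, 5, 7, 2, 4, 9, 1] cursor@6
After 6 (delete_current): list=[80, 12, 53, 5, 7, 2, 4, 9, 1] cursor@12
After 7 (delete_current): list=[80, 53, 5, 7, 2, 4, 9, 1] cursor@53
After 8 (prev): list=[80, 53, 5, 7, 2, 4, 9, 1] cursor@80
After 9 (prev): list=[80, 53, 5, 7, 2, 4, 9, 1] cursor@80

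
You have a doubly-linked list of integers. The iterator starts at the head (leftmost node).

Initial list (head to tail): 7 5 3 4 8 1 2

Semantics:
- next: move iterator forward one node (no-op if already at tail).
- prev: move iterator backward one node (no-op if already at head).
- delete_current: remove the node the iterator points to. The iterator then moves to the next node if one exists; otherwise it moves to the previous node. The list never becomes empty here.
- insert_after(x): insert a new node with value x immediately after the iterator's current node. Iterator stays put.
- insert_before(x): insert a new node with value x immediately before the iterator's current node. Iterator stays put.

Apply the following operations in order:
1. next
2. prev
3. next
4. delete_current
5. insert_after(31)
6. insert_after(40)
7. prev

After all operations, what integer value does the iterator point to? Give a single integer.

After 1 (next): list=[7, 5, 3, 4, 8, 1, 2] cursor@5
After 2 (prev): list=[7, 5, 3, 4, 8, 1, 2] cursor@7
After 3 (next): list=[7, 5, 3, 4, 8, 1, 2] cursor@5
After 4 (delete_current): list=[7, 3, 4, 8, 1, 2] cursor@3
After 5 (insert_after(31)): list=[7, 3, 31, 4, 8, 1, 2] cursor@3
After 6 (insert_after(40)): list=[7, 3, 40, 31, 4, 8, 1, 2] cursor@3
After 7 (prev): list=[7, 3, 40, 31, 4, 8, 1, 2] cursor@7

Answer: 7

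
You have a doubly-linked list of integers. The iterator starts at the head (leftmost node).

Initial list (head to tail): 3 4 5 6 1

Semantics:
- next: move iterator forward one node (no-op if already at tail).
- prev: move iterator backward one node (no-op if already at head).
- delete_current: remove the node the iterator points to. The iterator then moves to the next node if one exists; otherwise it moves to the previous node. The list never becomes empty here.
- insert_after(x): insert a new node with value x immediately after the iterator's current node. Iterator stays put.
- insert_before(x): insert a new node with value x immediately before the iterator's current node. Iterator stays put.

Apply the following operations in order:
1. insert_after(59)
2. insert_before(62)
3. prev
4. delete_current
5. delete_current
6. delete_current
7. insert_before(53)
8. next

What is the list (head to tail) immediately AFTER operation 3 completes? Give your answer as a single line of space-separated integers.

After 1 (insert_after(59)): list=[3, 59, 4, 5, 6, 1] cursor@3
After 2 (insert_before(62)): list=[62, 3, 59, 4, 5, 6, 1] cursor@3
After 3 (prev): list=[62, 3, 59, 4, 5, 6, 1] cursor@62

Answer: 62 3 59 4 5 6 1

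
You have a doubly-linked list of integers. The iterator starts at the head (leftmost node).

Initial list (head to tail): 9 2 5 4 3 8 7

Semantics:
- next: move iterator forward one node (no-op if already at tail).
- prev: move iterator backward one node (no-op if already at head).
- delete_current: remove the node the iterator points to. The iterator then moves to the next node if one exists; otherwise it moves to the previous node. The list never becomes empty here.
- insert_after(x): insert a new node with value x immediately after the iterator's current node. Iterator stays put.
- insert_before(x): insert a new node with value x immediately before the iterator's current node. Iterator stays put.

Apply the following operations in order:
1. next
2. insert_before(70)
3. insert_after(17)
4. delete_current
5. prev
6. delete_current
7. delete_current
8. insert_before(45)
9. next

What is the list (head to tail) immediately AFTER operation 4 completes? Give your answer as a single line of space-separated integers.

Answer: 9 70 17 5 4 3 8 7

Derivation:
After 1 (next): list=[9, 2, 5, 4, 3, 8, 7] cursor@2
After 2 (insert_before(70)): list=[9, 70, 2, 5, 4, 3, 8, 7] cursor@2
After 3 (insert_after(17)): list=[9, 70, 2, 17, 5, 4, 3, 8, 7] cursor@2
After 4 (delete_current): list=[9, 70, 17, 5, 4, 3, 8, 7] cursor@17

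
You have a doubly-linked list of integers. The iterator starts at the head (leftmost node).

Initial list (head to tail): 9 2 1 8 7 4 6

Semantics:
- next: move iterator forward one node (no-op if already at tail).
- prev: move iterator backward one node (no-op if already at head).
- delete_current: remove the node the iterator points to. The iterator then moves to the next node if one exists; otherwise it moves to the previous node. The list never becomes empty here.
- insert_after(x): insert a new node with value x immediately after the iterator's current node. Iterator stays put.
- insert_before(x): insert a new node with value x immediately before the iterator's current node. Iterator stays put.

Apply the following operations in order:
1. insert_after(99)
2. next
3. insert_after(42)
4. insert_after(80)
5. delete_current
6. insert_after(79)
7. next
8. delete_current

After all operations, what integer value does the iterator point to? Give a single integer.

Answer: 42

Derivation:
After 1 (insert_after(99)): list=[9, 99, 2, 1, 8, 7, 4, 6] cursor@9
After 2 (next): list=[9, 99, 2, 1, 8, 7, 4, 6] cursor@99
After 3 (insert_after(42)): list=[9, 99, 42, 2, 1, 8, 7, 4, 6] cursor@99
After 4 (insert_after(80)): list=[9, 99, 80, 42, 2, 1, 8, 7, 4, 6] cursor@99
After 5 (delete_current): list=[9, 80, 42, 2, 1, 8, 7, 4, 6] cursor@80
After 6 (insert_after(79)): list=[9, 80, 79, 42, 2, 1, 8, 7, 4, 6] cursor@80
After 7 (next): list=[9, 80, 79, 42, 2, 1, 8, 7, 4, 6] cursor@79
After 8 (delete_current): list=[9, 80, 42, 2, 1, 8, 7, 4, 6] cursor@42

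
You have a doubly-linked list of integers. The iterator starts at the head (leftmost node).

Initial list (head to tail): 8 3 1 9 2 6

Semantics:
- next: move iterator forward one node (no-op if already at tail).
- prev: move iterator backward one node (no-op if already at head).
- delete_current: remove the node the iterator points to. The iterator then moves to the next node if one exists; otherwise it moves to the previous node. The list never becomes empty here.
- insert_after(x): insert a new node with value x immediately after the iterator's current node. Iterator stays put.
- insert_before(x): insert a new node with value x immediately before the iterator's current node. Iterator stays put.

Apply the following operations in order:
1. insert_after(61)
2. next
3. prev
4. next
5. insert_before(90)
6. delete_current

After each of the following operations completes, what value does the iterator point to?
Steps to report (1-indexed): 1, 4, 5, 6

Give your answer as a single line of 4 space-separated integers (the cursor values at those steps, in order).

After 1 (insert_after(61)): list=[8, 61, 3, 1, 9, 2, 6] cursor@8
After 2 (next): list=[8, 61, 3, 1, 9, 2, 6] cursor@61
After 3 (prev): list=[8, 61, 3, 1, 9, 2, 6] cursor@8
After 4 (next): list=[8, 61, 3, 1, 9, 2, 6] cursor@61
After 5 (insert_before(90)): list=[8, 90, 61, 3, 1, 9, 2, 6] cursor@61
After 6 (delete_current): list=[8, 90, 3, 1, 9, 2, 6] cursor@3

Answer: 8 61 61 3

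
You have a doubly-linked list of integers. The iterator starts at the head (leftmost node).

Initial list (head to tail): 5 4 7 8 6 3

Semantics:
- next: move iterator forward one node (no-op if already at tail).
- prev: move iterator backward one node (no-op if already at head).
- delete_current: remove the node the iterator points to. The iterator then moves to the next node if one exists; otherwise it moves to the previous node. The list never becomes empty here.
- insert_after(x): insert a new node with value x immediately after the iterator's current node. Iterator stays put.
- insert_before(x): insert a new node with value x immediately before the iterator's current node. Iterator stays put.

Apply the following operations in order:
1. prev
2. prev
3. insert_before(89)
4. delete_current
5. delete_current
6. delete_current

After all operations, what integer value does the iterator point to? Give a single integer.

Answer: 8

Derivation:
After 1 (prev): list=[5, 4, 7, 8, 6, 3] cursor@5
After 2 (prev): list=[5, 4, 7, 8, 6, 3] cursor@5
After 3 (insert_before(89)): list=[89, 5, 4, 7, 8, 6, 3] cursor@5
After 4 (delete_current): list=[89, 4, 7, 8, 6, 3] cursor@4
After 5 (delete_current): list=[89, 7, 8, 6, 3] cursor@7
After 6 (delete_current): list=[89, 8, 6, 3] cursor@8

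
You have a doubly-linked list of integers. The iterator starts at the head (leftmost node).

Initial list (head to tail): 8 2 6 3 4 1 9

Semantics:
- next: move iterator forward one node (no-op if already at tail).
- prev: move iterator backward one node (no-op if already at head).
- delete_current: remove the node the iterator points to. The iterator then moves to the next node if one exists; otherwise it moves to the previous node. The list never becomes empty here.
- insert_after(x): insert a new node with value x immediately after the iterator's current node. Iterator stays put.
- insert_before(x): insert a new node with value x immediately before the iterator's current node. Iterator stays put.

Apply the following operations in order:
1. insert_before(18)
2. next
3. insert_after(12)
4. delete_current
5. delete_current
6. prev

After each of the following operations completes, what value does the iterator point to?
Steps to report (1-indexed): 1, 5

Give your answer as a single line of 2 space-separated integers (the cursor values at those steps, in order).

After 1 (insert_before(18)): list=[18, 8, 2, 6, 3, 4, 1, 9] cursor@8
After 2 (next): list=[18, 8, 2, 6, 3, 4, 1, 9] cursor@2
After 3 (insert_after(12)): list=[18, 8, 2, 12, 6, 3, 4, 1, 9] cursor@2
After 4 (delete_current): list=[18, 8, 12, 6, 3, 4, 1, 9] cursor@12
After 5 (delete_current): list=[18, 8, 6, 3, 4, 1, 9] cursor@6
After 6 (prev): list=[18, 8, 6, 3, 4, 1, 9] cursor@8

Answer: 8 6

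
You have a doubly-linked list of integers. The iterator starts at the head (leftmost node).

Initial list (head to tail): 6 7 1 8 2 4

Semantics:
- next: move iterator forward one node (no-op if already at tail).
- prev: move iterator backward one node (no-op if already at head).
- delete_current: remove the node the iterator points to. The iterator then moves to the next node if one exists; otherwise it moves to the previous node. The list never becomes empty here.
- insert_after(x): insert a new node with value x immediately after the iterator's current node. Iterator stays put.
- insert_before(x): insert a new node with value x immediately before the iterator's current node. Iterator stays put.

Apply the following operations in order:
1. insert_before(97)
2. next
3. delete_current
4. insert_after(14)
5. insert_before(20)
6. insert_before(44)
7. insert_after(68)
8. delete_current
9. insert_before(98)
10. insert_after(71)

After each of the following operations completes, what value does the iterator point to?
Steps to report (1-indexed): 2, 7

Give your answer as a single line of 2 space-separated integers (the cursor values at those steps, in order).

Answer: 7 1

Derivation:
After 1 (insert_before(97)): list=[97, 6, 7, 1, 8, 2, 4] cursor@6
After 2 (next): list=[97, 6, 7, 1, 8, 2, 4] cursor@7
After 3 (delete_current): list=[97, 6, 1, 8, 2, 4] cursor@1
After 4 (insert_after(14)): list=[97, 6, 1, 14, 8, 2, 4] cursor@1
After 5 (insert_before(20)): list=[97, 6, 20, 1, 14, 8, 2, 4] cursor@1
After 6 (insert_before(44)): list=[97, 6, 20, 44, 1, 14, 8, 2, 4] cursor@1
After 7 (insert_after(68)): list=[97, 6, 20, 44, 1, 68, 14, 8, 2, 4] cursor@1
After 8 (delete_current): list=[97, 6, 20, 44, 68, 14, 8, 2, 4] cursor@68
After 9 (insert_before(98)): list=[97, 6, 20, 44, 98, 68, 14, 8, 2, 4] cursor@68
After 10 (insert_after(71)): list=[97, 6, 20, 44, 98, 68, 71, 14, 8, 2, 4] cursor@68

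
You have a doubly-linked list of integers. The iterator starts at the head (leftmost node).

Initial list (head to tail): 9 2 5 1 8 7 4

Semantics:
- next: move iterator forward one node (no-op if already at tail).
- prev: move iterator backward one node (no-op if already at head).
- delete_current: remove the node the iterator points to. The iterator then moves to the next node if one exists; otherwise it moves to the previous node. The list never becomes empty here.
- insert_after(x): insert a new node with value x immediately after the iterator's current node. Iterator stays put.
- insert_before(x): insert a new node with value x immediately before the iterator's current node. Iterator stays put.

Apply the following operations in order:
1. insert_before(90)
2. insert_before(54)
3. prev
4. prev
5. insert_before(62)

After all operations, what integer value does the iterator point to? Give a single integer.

Answer: 90

Derivation:
After 1 (insert_before(90)): list=[90, 9, 2, 5, 1, 8, 7, 4] cursor@9
After 2 (insert_before(54)): list=[90, 54, 9, 2, 5, 1, 8, 7, 4] cursor@9
After 3 (prev): list=[90, 54, 9, 2, 5, 1, 8, 7, 4] cursor@54
After 4 (prev): list=[90, 54, 9, 2, 5, 1, 8, 7, 4] cursor@90
After 5 (insert_before(62)): list=[62, 90, 54, 9, 2, 5, 1, 8, 7, 4] cursor@90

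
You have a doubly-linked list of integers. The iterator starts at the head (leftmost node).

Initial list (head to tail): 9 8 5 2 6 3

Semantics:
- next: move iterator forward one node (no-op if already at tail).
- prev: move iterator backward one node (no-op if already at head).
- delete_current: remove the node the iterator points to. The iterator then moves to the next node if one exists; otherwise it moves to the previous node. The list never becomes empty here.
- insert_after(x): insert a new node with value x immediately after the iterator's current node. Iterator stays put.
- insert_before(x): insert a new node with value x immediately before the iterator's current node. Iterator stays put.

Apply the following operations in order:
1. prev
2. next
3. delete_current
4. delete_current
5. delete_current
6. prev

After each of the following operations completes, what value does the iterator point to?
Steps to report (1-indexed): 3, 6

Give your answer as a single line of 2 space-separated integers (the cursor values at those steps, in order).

After 1 (prev): list=[9, 8, 5, 2, 6, 3] cursor@9
After 2 (next): list=[9, 8, 5, 2, 6, 3] cursor@8
After 3 (delete_current): list=[9, 5, 2, 6, 3] cursor@5
After 4 (delete_current): list=[9, 2, 6, 3] cursor@2
After 5 (delete_current): list=[9, 6, 3] cursor@6
After 6 (prev): list=[9, 6, 3] cursor@9

Answer: 5 9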